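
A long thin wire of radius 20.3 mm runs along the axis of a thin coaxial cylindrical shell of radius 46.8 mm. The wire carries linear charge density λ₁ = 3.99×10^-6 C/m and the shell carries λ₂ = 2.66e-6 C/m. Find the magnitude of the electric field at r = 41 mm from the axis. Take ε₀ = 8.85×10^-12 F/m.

1.75e6 V/m

Choose a coaxial cylinder of radius r = 41 mm (arbitrary length L) as the Gaussian surface (between the conductors, 20.3 mm < r < 46.8 mm).
The shell at 46.8 mm lies outside the Gaussian surface, so λ_enc = λ₁ = 3.99e-6 C/m.
Gauss's law: E·2πrL = λ_enc L/ε₀.
E = |λ_enc|/(2πε₀r) = (3.99×10^-6)/(2π·8.85×10^-12·0.041) = 1.75e6 N/C.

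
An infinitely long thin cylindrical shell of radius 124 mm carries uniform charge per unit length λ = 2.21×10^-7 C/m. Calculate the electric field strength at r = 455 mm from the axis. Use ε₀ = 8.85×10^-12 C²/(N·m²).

8.73×10^3 V/m

Coaxial Gaussian cylinder, radius r = 455 mm, length L (r > 124 mm).
The full line charge is enclosed: λ_enc = 2.21×10^-7 C/m.
Since E is radial and uniform over the curved surface, Φ = E·2πrL = Q_enc/ε₀ = λ_enc L/ε₀.
E = |λ_enc|/(2πε₀r) = (2.21×10^-7)/(2π·8.85×10^-12·0.455) = 8.73e3 N/C.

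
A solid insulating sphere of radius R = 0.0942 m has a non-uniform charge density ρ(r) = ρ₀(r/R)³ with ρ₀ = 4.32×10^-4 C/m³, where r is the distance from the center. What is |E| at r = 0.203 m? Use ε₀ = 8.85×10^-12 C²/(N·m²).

E = 1.65e5 V/m

Use a concentric Gaussian sphere at r = 0.203 m (r > R, all charge enclosed).
Q_enc = 4π ∫₀^R ρ₀(r'/R)^3 r'² dr' = 4πρ₀R³/6 = 7.563e-7 C.
Since E is radial and uniform over the Gaussian sphere, Φ = E·4πr² = Q_enc/ε₀.
E = |Q_enc|/(4πε₀r²) = (7.563×10^-7)/(4π·8.85×10^-12·(0.203)²) = 1.65e5 N/C.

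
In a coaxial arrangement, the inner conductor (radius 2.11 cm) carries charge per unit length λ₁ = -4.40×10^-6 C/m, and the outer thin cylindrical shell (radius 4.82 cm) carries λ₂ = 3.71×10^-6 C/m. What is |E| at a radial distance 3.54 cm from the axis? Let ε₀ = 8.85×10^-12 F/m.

Choose a coaxial cylinder of radius r = 3.54 cm (arbitrary length L) as the Gaussian surface (between the conductors, 2.11 cm < r < 4.82 cm).
The shell at 4.82 cm lies outside the Gaussian surface, so λ_enc = λ₁ = -4.40×10^-6 C/m.
By Gauss's law (flux through the curved wall only), E·2πrL = λ_enc L/ε₀.
E = |λ_enc|/(2πε₀r) = (4.40×10^-6)/(2π·8.85×10^-12·0.0354) = 2.24×10^6 N/C.

2.24×10^6 N/C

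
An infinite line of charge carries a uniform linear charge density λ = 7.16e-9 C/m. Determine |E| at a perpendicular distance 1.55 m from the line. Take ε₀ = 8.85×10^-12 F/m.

|E| ≈ 83.1 V/m

Take a coaxial cylindrical Gaussian surface of radius r = 1.55 m and length L.
Q_enc = λL, so λ_enc = 7.16×10^-9 C/m.
Since E is radial and uniform over the curved surface, Φ = E·2πrL = Q_enc/ε₀ = λ_enc L/ε₀.
E = |λ_enc|/(2πε₀r) = (7.16×10^-9)/(2π·8.85×10^-12·1.55) = 83.1 N/C.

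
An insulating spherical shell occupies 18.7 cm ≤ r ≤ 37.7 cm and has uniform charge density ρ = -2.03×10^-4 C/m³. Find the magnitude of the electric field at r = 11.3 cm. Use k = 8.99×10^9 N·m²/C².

By spherical symmetry E is radial; choose a Gaussian sphere of radius r = 11.3 cm (r < 18.7 cm, inside the empty cavity).
No charge is enclosed, so by Gauss's law E·4πr² = 0 ⇒ E = 0.

E = 0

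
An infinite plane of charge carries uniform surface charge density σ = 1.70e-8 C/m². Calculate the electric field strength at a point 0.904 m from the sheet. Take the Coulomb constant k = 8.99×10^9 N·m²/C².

The symmetry is planar: E is normal to the sheet and the same magnitude on both sides. Take a pillbox straddling the sheet with end-cap area A.
Only the two end caps contribute flux: Φ = 2EA. With Q_enc = σA, Gauss's law gives E = |σ|/(2ε₀).
E = 2πk|σ| = 2π(8.99×10^9)(1.70×10^-8) = 960 N/C.

E = 960 N/C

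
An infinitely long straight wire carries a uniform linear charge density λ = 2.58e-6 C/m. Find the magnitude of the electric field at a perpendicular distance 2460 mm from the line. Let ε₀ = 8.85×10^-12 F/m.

|E| = 1.89×10^4 V/m

Coaxial Gaussian cylinder, radius r = 2460 mm, length L.
Q_enc = λL, so λ_enc = 2.58×10^-6 C/m.
Applying ∮E·dA = Q_enc/ε₀ with the end caps contributing no flux:
E = |λ_enc|/(2πε₀r) = (2.58e-6)/(2π·8.85×10^-12·2.46) = 1.89×10^4 N/C.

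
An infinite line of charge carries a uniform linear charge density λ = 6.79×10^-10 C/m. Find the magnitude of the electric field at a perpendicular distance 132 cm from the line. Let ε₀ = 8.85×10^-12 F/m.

By cylindrical symmetry E is radial; use a coaxial Gaussian cylinder of radius 132 cm and length L.
Q_enc = λL, so λ_enc = 6.79×10^-10 C/m.
Since E is radial and uniform over the curved surface, Φ = E·2πrL = Q_enc/ε₀ = λ_enc L/ε₀.
E = |λ_enc|/(2πε₀r) = (6.79e-10)/(2π·8.85×10^-12·1.32) = 9.25 N/C.

E = 9.25 V/m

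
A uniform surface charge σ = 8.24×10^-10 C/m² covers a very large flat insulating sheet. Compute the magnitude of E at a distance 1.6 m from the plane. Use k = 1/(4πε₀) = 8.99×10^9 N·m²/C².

Choose a cylindrical pillbox piercing the sheet, end faces (area A) parallel to it.
Flux Φ = 2EA and Q_enc = σA, so 2EA = σA/ε₀ ⇒ E = |σ|/(2ε₀), independent of distance.
E = 2πk|σ| = 2π(8.99×10^9)(8.24×10^-10) = 46.5 N/C.

E ≈ 46.5 N/C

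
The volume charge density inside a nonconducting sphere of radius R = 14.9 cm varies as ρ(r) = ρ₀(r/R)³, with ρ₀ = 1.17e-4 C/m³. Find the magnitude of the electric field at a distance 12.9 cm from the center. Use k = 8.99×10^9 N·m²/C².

|E| ≈ 1.84e5 V/m

Symmetry ⇒ E = E(r) r̂. Gaussian sphere of radius r = 12.9 cm (r < R).
Integrate the density: Q_enc = 4π ∫₀^r ρ₀(r'/R)^3 r'² dr' = 4πρ₀ r^6/(6·R³) = 3.414×10^-7 C.
Since E is radial and uniform over the Gaussian sphere, Φ = E·4πr² = Q_enc/ε₀.
E = k|Q_enc|/r² = (8.99×10^9)(3.414×10^-7)/(0.129)² = 1.84×10^5 N/C.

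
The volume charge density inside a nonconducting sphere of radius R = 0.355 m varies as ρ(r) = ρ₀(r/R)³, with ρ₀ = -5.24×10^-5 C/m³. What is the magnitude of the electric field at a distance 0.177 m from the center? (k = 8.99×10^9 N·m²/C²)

Symmetry ⇒ E = E(r) r̂. Gaussian sphere of radius r = 0.177 m (r < R).
Integrate the density: Q_enc = 4π ∫₀^r ρ₀(r'/R)^3 r'² dr' = 4πρ₀ r^6/(6·R³) = -7.543×10^-8 C.
By Gauss's law, ∮E·dA = E·4πr² = Q_enc/ε₀.
E = k|Q_enc|/r² = (8.99×10^9)(7.543×10^-8)/(0.177)² = 2.16e4 N/C.

2.16e4 N/C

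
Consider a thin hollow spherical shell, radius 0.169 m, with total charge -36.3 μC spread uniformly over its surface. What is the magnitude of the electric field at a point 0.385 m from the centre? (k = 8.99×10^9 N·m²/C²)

E = 2.20e6 V/m

Use a concentric Gaussian sphere at r = 0.385 m (r > 0.169 m).
The entire shell is enclosed: Q_enc = -3.63e-5 C.
Applying ∮E·dA = Q_enc/ε₀ with Φ = E(4πr²):
E = k|Q_enc|/r² = (8.99×10^9)(3.63×10^-5)/(0.385)² = 2.20×10^6 N/C.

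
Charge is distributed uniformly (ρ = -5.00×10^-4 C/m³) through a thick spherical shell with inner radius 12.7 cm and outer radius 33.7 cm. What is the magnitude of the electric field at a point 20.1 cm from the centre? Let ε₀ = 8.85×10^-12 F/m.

|E| = 2.83e6 V/m

Take a concentric spherical Gaussian surface of radius r = 20.1 cm (within the shell material, 12.7 cm < r < 33.7 cm).
Only the shell between 12.7 cm and r is enclosed: Q_enc = ρ·(4π/3)(r³ − a³) = (-5.00e-4)·(4π/3)·((0.201)³ − (0.127)³) = -1.272e-5 C.
Since E is radial and uniform over the Gaussian sphere, Φ = E·4πr² = Q_enc/ε₀.
E = |Q_enc|/(4πε₀r²) = (1.272×10^-5)/(4π·8.85×10^-12·(0.201)²) = 2.83×10^6 N/C.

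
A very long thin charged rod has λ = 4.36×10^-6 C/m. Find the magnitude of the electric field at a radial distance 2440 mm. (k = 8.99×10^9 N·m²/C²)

Coaxial Gaussian cylinder, radius r = 2440 mm, length L.
Q_enc = λL, so λ_enc = 4.36e-6 C/m.
Since E is radial and uniform over the curved surface, Φ = E·2πrL = Q_enc/ε₀ = λ_enc L/ε₀.
E = 2k|λ_enc|/r = 2(8.99×10^9)(4.36×10^-6)/(2.44) = 3.21×10^4 N/C.

|E| ≈ 3.21e4 N/C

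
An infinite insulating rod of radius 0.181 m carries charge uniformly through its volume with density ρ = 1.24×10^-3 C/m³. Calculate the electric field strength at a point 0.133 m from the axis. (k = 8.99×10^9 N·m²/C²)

E ≈ 9.32×10^6 V/m

Take a coaxial cylindrical Gaussian surface of radius r = 0.133 m and length L (r < R).
Enclosed charge per unit length: λ_enc = ρ·πr² = (1.24×10^-3)π(0.133)² = 6.891e-5 C/m.
Since E is radial and uniform over the curved surface, Φ = E·2πrL = Q_enc/ε₀ = λ_enc L/ε₀.
E = 2k|λ_enc|/r = 2(8.99×10^9)(6.891e-5)/(0.133) = 9.32×10^6 N/C.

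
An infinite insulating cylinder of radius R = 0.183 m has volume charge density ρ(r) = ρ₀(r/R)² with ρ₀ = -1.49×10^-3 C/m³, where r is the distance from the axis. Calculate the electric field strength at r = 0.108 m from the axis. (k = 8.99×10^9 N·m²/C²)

By cylindrical symmetry E is radial; use a coaxial Gaussian cylinder of radius 0.108 m and length L (r < R).
Integrating ρ over the cross-section to radius r: λ_enc = (2πρ₀/R²) ∫₀^r r'^3 dr' = 2πρ₀ r^4/(4·R²) = -9.508e-6 C/m.
By Gauss's law (flux through the curved wall only), E·2πrL = λ_enc L/ε₀.
E = 2k|λ_enc|/r = 2(8.99×10^9)(9.508e-6)/(0.108) = 1.58e6 N/C.

|E| ≈ 1.58×10^6 N/C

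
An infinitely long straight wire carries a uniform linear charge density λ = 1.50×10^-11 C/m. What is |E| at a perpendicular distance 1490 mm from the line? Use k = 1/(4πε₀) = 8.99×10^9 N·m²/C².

Coaxial Gaussian cylinder, radius r = 1490 mm, length L.
Q_enc = λL, so λ_enc = 1.50×10^-11 C/m.
By Gauss's law (flux through the curved wall only), E·2πrL = λ_enc L/ε₀.
E = 2k|λ_enc|/r = 2(8.99×10^9)(1.50×10^-11)/(1.49) = 0.181 N/C.

|E| = 0.181 V/m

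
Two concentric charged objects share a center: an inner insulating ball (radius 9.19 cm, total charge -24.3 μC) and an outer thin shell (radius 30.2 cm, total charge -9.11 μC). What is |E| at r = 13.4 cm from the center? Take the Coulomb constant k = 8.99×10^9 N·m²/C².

|E| ≈ 1.22e7 N/C

Take a concentric spherical Gaussian surface of radius r = 13.4 cm (between the bodies, 9.19 cm < r < 30.2 cm).
The shell at 30.2 cm lies outside the Gaussian surface, so Q_enc = -24.3 μC = -2.43×10^-5 C.
Applying ∮E·dA = Q_enc/ε₀ with Φ = E(4πr²):
E = k|Q_enc|/r² = (8.99×10^9)(2.43e-5)/(0.134)² = 1.22×10^7 N/C.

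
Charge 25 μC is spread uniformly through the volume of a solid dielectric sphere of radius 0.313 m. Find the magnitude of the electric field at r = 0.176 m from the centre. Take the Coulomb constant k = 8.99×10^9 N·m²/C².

E ≈ 1.29×10^6 V/m

Symmetry ⇒ E = E(r) r̂. Gaussian sphere of radius r = 0.176 m (r < R).
Only the charge within r is enclosed: Q_enc = Q·(r/R)³ = (25 μC)·(0.176 m/0.313 m)³ = 4.445×10^-6 C.
Gauss's law: E·4πr² = Q_enc/ε₀.
E = k|Q_enc|/r² = (8.99×10^9)(4.445×10^-6)/(0.176)² = 1.29×10^6 N/C.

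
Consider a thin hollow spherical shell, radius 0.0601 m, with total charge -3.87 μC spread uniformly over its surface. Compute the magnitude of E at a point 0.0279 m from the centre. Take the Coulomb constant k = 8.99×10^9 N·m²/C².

|E| = 0 N/C

Symmetry ⇒ E = E(r) r̂. Gaussian sphere of radius r = 0.0279 m (inside the shell, r < 0.0601 m).
No charge lies within this surface, so Q_enc = 0 and Gauss's law gives E·4πr² = 0 ⇒ E = 0.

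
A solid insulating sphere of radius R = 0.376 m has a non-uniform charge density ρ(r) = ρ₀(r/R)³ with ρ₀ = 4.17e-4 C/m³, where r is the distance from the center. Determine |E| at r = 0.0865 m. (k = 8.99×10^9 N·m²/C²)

Symmetry ⇒ E = E(r) r̂. Gaussian sphere of radius r = 0.0865 m (r < R).
Q_enc = ∫₀^r ρ(r')·4πr'² dr' = (4πρ₀/R³) ∫₀^r r'^5 dr' = 4πρ₀ r^6/(6·R³) = 6.882×10^-9 C.
Gauss's law: E·4πr² = Q_enc/ε₀.
E = k|Q_enc|/r² = (8.99×10^9)(6.882×10^-9)/(0.0865)² = 8.27×10^3 N/C.

E ≈ 8.27e3 N/C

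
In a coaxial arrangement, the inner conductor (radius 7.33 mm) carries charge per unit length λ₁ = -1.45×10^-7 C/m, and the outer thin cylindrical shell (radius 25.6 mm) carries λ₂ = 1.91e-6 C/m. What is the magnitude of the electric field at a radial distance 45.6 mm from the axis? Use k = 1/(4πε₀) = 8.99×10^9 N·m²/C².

Choose a coaxial cylinder of radius r = 45.6 mm (arbitrary length L) as the Gaussian surface (r > 25.6 mm, enclosing both).
λ_enc = λ₁ + λ₂ = (-1.45e-7) + (1.91e-6) = 1.765×10^-6 C/m.
Gauss's law: E·2πrL = λ_enc L/ε₀.
E = 2k|λ_enc|/r = 2(8.99×10^9)(1.765×10^-6)/(0.0456) = 6.96×10^5 N/C.

E ≈ 6.96e5 N/C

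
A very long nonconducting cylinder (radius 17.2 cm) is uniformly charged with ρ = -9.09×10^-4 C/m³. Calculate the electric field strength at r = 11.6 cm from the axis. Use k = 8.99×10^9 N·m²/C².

|E| = 5.96×10^6 N/C

By cylindrical symmetry E is radial; use a coaxial Gaussian cylinder of radius 11.6 cm and length L (r < R).
Enclosed charge per unit length: λ_enc = ρ·πr² = (-9.09e-4)π(0.116)² = -3.843×10^-5 C/m.
Since E is radial and uniform over the curved surface, Φ = E·2πrL = Q_enc/ε₀ = λ_enc L/ε₀.
E = 2k|λ_enc|/r = 2(8.99×10^9)(3.843e-5)/(0.116) = 5.96e6 N/C.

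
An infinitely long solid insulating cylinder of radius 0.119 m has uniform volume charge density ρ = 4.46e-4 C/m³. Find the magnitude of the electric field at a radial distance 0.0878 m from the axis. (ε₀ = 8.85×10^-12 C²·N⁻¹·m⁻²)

By cylindrical symmetry E is radial; use a coaxial Gaussian cylinder of radius 0.0878 m and length L (r < R).
Enclosed charge per unit length: λ_enc = ρ·πr² = (4.46×10^-4)π(0.0878)² = 1.08×10^-5 C/m.
Since E is radial and uniform over the curved surface, Φ = E·2πrL = Q_enc/ε₀ = λ_enc L/ε₀.
E = |λ_enc|/(2πε₀r) = (1.08×10^-5)/(2π·8.85×10^-12·0.0878) = 2.21×10^6 N/C.

|E| = 2.21×10^6 N/C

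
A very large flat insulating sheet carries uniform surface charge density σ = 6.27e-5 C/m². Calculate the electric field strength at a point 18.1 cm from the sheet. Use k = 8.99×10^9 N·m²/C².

|E| ≈ 3.54e6 N/C

The symmetry is planar: E is normal to the sheet and the same magnitude on both sides. Take a pillbox straddling the sheet with end-cap area A.
Only the two end caps contribute flux: Φ = 2EA. With Q_enc = σA, Gauss's law gives E = |σ|/(2ε₀).
E = 2πk|σ| = 2π(8.99×10^9)(6.27e-5) = 3.54×10^6 N/C.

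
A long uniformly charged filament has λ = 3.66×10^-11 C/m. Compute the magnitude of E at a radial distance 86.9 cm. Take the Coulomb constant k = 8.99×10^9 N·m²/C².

Coaxial Gaussian cylinder, radius r = 86.9 cm, length L.
Q_enc = λL, so λ_enc = 3.66×10^-11 C/m.
Applying ∮E·dA = Q_enc/ε₀ with the end caps contributing no flux:
E = 2k|λ_enc|/r = 2(8.99×10^9)(3.66×10^-11)/(0.869) = 0.757 N/C.

E ≈ 0.757 N/C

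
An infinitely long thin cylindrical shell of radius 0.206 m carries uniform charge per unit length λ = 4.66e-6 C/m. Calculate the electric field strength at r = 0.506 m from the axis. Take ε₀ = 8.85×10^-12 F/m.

Coaxial Gaussian cylinder, radius r = 0.506 m, length L (r > 0.206 m).
The full line charge is enclosed: λ_enc = 4.66e-6 C/m.
Gauss's law: E·2πrL = λ_enc L/ε₀.
E = |λ_enc|/(2πε₀r) = (4.66×10^-6)/(2π·8.85×10^-12·0.506) = 1.66×10^5 N/C.

1.66×10^5 V/m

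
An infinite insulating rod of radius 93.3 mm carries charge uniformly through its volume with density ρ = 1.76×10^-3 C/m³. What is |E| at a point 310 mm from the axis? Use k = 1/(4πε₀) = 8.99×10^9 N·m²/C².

By cylindrical symmetry E is radial; use a coaxial Gaussian cylinder of radius 310 mm and length L (r > 93.3 mm, full cross-section enclosed).
λ_enc = ρ·πR² = (1.76×10^-3)π(0.0933)² = 4.813×10^-5 C/m.
By Gauss's law (flux through the curved wall only), E·2πrL = λ_enc L/ε₀.
E = 2k|λ_enc|/r = 2(8.99×10^9)(4.813×10^-5)/(0.31) = 2.79×10^6 N/C.

E ≈ 2.79×10^6 N/C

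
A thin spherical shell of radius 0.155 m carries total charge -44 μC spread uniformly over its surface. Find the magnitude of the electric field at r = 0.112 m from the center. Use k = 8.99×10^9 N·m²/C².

|E| = 0 V/m

Take a concentric spherical Gaussian surface of radius r = 0.112 m (inside the shell, r < 0.155 m).
All the charge is outside the Gaussian surface: Q_enc = 0, hence E = 0 everywhere inside the shell.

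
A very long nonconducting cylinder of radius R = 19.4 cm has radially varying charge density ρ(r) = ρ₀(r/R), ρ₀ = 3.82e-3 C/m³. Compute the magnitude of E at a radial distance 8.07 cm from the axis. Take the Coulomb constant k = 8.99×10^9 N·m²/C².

E ≈ 4.83×10^6 N/C

Take a coaxial cylindrical Gaussian surface of radius r = 8.07 cm and length L (r < R).
Integrating ρ over the cross-section to radius r: λ_enc = (2πρ₀/R) ∫₀^r r'^2 dr' = 2πρ₀ r^3/(3·R) = 2.167×10^-5 C/m.
Applying ∮E·dA = Q_enc/ε₀ with the end caps contributing no flux:
E = 2k|λ_enc|/r = 2(8.99×10^9)(2.167×10^-5)/(0.0807) = 4.83×10^6 N/C.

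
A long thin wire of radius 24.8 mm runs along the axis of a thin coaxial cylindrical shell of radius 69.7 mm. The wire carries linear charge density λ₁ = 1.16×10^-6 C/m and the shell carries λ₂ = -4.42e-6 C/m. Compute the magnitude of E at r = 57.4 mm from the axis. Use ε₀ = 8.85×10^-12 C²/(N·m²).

Take a coaxial cylindrical Gaussian surface of radius r = 57.4 mm and length L (between the conductors, 24.8 mm < r < 69.7 mm).
The shell at 69.7 mm lies outside the Gaussian surface, so λ_enc = λ₁ = 1.16e-6 C/m.
Since E is radial and uniform over the curved surface, Φ = E·2πrL = Q_enc/ε₀ = λ_enc L/ε₀.
E = |λ_enc|/(2πε₀r) = (1.16×10^-6)/(2π·8.85×10^-12·0.0574) = 3.63×10^5 N/C.

E ≈ 3.63×10^5 N/C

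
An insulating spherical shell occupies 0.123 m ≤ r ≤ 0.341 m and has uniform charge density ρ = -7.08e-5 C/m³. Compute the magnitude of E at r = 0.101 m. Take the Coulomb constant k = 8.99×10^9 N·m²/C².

E = 0 (no enclosed charge)

Take a concentric spherical Gaussian surface of radius r = 0.101 m (r < 0.123 m, inside the empty cavity).
No charge is enclosed, so by Gauss's law E·4πr² = 0 ⇒ E = 0.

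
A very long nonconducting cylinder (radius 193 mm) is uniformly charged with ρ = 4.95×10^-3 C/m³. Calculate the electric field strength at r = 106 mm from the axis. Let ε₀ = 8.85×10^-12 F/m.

|E| ≈ 2.96×10^7 V/m

By cylindrical symmetry E is radial; use a coaxial Gaussian cylinder of radius 106 mm and length L (r < R).
Charge inside radius r per length L is ρ·πr²·L, so λ_enc = ρπr² = 1.747e-4 C/m.
Gauss's law: E·2πrL = λ_enc L/ε₀.
E = |λ_enc|/(2πε₀r) = (1.747e-4)/(2π·8.85×10^-12·0.106) = 2.96×10^7 N/C.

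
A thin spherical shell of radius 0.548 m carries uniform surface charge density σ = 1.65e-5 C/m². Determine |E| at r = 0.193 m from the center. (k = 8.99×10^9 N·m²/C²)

Use a concentric Gaussian sphere at r = 0.193 m (inside the shell, r < 0.548 m).
No charge lies within this surface, so Q_enc = 0 and Gauss's law gives E·4πr² = 0 ⇒ E = 0.

E = 0 (no enclosed charge)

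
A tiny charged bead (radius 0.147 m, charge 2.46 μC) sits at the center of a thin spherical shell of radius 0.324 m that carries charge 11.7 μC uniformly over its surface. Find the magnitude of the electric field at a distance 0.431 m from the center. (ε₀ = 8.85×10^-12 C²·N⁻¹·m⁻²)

Use a concentric Gaussian sphere at r = 0.431 m (r > 0.324 m, enclosing both).
Q_enc = (2.46 μC) + (11.7 μC) = 1.416e-5 C.
Applying ∮E·dA = Q_enc/ε₀ with Φ = E(4πr²):
E = |Q_enc|/(4πε₀r²) = (1.416e-5)/(4π·8.85×10^-12·(0.431)²) = 6.85×10^5 N/C.

E ≈ 6.85e5 N/C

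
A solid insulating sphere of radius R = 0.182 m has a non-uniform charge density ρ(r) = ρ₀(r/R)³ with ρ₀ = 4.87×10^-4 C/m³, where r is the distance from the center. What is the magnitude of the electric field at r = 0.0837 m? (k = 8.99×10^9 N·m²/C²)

Take a concentric spherical Gaussian surface of radius r = 0.0837 m (r < R).
Integrate the density: Q_enc = 4π ∫₀^r ρ₀(r'/R)^3 r'² dr' = 4πρ₀ r^6/(6·R³) = 5.817×10^-8 C.
Since E is radial and uniform over the Gaussian sphere, Φ = E·4πr² = Q_enc/ε₀.
E = k|Q_enc|/r² = (8.99×10^9)(5.817e-8)/(0.0837)² = 7.47e4 N/C.

E ≈ 7.47×10^4 N/C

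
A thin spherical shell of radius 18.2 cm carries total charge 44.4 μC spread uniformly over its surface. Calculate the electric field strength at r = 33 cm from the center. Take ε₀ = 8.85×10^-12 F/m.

Use a concentric Gaussian sphere at r = 33 cm (r > 18.2 cm).
The entire shell is enclosed: Q_enc = 4.44×10^-5 C.
Gauss's law: E·4πr² = Q_enc/ε₀.
E = |Q_enc|/(4πε₀r²) = (4.44e-5)/(4π·8.85×10^-12·(0.33)²) = 3.67×10^6 N/C.

|E| ≈ 3.67×10^6 V/m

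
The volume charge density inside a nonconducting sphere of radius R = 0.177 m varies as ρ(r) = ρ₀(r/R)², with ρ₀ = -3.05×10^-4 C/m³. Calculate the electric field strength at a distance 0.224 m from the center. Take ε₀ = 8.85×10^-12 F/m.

By spherical symmetry E is radial; choose a Gaussian sphere of radius r = 0.224 m (r > R, all charge enclosed).
Q_enc = 4π ∫₀^R ρ₀(r'/R)^2 r'² dr' = 4πρ₀R³/5 = -4.251×10^-6 C.
Gauss's law: E·4πr² = Q_enc/ε₀.
E = |Q_enc|/(4πε₀r²) = (4.251×10^-6)/(4π·8.85×10^-12·(0.224)²) = 7.62×10^5 N/C.

|E| ≈ 7.62×10^5 V/m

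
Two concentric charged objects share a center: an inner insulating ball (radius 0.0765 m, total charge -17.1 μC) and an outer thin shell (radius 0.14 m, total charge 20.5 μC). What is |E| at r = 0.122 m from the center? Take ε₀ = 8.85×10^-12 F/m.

Take a concentric spherical Gaussian surface of radius r = 0.122 m (between the bodies, 0.0765 m < r < 0.14 m).
Only the inner charge is enclosed; the outer shell contributes nothing inside itself. Q_enc = -17.1 μC = -1.71×10^-5 C.
Gauss's law: E·4πr² = Q_enc/ε₀.
E = |Q_enc|/(4πε₀r²) = (1.71×10^-5)/(4π·8.85×10^-12·(0.122)²) = 1.03×10^7 N/C.

E ≈ 1.03e7 V/m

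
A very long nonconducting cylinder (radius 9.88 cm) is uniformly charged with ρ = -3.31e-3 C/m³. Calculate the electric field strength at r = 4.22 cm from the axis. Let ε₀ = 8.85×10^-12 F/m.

Take a coaxial cylindrical Gaussian surface of radius r = 4.22 cm and length L (r < R).
Charge inside radius r per length L is ρ·πr²·L, so λ_enc = ρπr² = -1.852×10^-5 C/m.
By Gauss's law (flux through the curved wall only), E·2πrL = λ_enc L/ε₀.
E = |λ_enc|/(2πε₀r) = (1.852×10^-5)/(2π·8.85×10^-12·0.0422) = 7.89×10^6 N/C.

E ≈ 7.89×10^6 V/m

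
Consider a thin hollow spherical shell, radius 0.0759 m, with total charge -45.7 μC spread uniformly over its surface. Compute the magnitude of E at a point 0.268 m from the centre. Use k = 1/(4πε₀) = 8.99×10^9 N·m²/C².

Symmetry ⇒ E = E(r) r̂. Gaussian sphere of radius r = 0.268 m (r > 0.0759 m).
The entire shell is enclosed: Q_enc = -4.57×10^-5 C.
Applying ∮E·dA = Q_enc/ε₀ with Φ = E(4πr²):
E = k|Q_enc|/r² = (8.99×10^9)(4.57e-5)/(0.268)² = 5.72×10^6 N/C.

|E| ≈ 5.72×10^6 N/C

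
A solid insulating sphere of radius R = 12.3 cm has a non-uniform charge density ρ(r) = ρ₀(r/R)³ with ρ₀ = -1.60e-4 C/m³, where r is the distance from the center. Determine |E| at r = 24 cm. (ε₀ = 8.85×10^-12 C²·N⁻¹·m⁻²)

Symmetry ⇒ E = E(r) r̂. Gaussian sphere of radius r = 24 cm (r > R, all charge enclosed).
Q_enc = 4π ∫₀^R ρ₀(r'/R)^3 r'² dr' = 4πρ₀R³/6 = -6.236×10^-7 C.
Applying ∮E·dA = Q_enc/ε₀ with Φ = E(4πr²):
E = |Q_enc|/(4πε₀r²) = (6.236×10^-7)/(4π·8.85×10^-12·(0.24)²) = 9.73e4 N/C.

|E| ≈ 9.73×10^4 N/C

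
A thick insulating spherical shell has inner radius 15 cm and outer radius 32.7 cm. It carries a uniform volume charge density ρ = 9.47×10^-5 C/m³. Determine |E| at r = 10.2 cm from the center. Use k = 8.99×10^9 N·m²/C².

|E| = 0 N/C

Use a concentric Gaussian sphere at r = 10.2 cm (r < 15 cm, inside the empty cavity).
Q_enc = 0 (all charge lies at larger r); Gauss's law gives E = 0.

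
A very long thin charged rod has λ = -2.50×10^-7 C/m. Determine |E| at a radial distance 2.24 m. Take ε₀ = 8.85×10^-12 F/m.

|E| = 2.01e3 V/m

Choose a coaxial cylinder of radius r = 2.24 m (arbitrary length L) as the Gaussian surface.
Q_enc = λL, so λ_enc = -2.50×10^-7 C/m.
By Gauss's law (flux through the curved wall only), E·2πrL = λ_enc L/ε₀.
E = |λ_enc|/(2πε₀r) = (2.50e-7)/(2π·8.85×10^-12·2.24) = 2.01e3 N/C.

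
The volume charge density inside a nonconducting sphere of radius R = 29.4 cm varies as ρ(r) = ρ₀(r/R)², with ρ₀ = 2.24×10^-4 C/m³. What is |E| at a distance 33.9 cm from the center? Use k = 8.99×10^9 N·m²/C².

|E| ≈ 1.12×10^6 N/C

Take a concentric spherical Gaussian surface of radius r = 33.9 cm (r > R, all charge enclosed).
Q_enc = 4π ∫₀^R ρ₀(r'/R)^2 r'² dr' = 4πρ₀R³/5 = 1.431×10^-5 C.
Applying ∮E·dA = Q_enc/ε₀ with Φ = E(4πr²):
E = k|Q_enc|/r² = (8.99×10^9)(1.431×10^-5)/(0.339)² = 1.12×10^6 N/C.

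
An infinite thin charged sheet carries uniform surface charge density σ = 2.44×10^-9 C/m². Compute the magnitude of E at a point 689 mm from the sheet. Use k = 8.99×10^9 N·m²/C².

E = 138 N/C

The symmetry is planar: E is normal to the sheet and the same magnitude on both sides. Take a pillbox straddling the sheet with end-cap area A.
Flux Φ = 2EA and Q_enc = σA, so 2EA = σA/ε₀ ⇒ E = |σ|/(2ε₀), independent of distance.
E = 2πk|σ| = 2π(8.99×10^9)(2.44×10^-9) = 138 N/C.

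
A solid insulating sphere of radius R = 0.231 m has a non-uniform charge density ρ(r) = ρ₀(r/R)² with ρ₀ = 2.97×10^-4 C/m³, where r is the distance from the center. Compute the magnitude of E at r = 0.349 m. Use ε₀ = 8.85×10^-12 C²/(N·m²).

|E| = 6.79×10^5 N/C

Use a concentric Gaussian sphere at r = 0.349 m (r > R, all charge enclosed).
Q_enc = 4π ∫₀^R ρ₀(r'/R)^2 r'² dr' = 4πρ₀R³/5 = 9.201e-6 C.
By Gauss's law, ∮E·dA = E·4πr² = Q_enc/ε₀.
E = |Q_enc|/(4πε₀r²) = (9.201×10^-6)/(4π·8.85×10^-12·(0.349)²) = 6.79×10^5 N/C.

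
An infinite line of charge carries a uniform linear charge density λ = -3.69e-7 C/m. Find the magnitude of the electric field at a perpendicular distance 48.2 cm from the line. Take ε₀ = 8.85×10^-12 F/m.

E = 1.38×10^4 V/m

By cylindrical symmetry E is radial; use a coaxial Gaussian cylinder of radius 48.2 cm and length L.
Q_enc = λL, so λ_enc = -3.69×10^-7 C/m.
Applying ∮E·dA = Q_enc/ε₀ with the end caps contributing no flux:
E = |λ_enc|/(2πε₀r) = (3.69e-7)/(2π·8.85×10^-12·0.482) = 1.38e4 N/C.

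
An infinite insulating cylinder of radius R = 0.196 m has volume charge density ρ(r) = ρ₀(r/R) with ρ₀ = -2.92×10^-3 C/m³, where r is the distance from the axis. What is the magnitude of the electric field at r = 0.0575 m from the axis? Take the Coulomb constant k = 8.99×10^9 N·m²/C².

E ≈ 1.85×10^6 V/m

By cylindrical symmetry E is radial; use a coaxial Gaussian cylinder of radius 0.0575 m and length L (r < R).
λ_enc = ∫₀^r ρ(r')·2πr' dr' = (2πρ₀/R)·r^3/3 = -5.932e-6 C/m.
Applying ∮E·dA = Q_enc/ε₀ with the end caps contributing no flux:
E = 2k|λ_enc|/r = 2(8.99×10^9)(5.932e-6)/(0.0575) = 1.85×10^6 N/C.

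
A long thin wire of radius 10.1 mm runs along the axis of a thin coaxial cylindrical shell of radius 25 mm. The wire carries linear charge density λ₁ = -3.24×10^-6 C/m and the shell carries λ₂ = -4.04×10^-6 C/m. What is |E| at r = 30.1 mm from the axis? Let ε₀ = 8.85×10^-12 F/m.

Take a coaxial cylindrical Gaussian surface of radius r = 30.1 mm and length L (r > 25 mm, enclosing both).
λ_enc = λ₁ + λ₂ = (-3.24×10^-6) + (-4.04×10^-6) = -7.28×10^-6 C/m.
By Gauss's law (flux through the curved wall only), E·2πrL = λ_enc L/ε₀.
E = |λ_enc|/(2πε₀r) = (7.28e-6)/(2π·8.85×10^-12·0.0301) = 4.35e6 N/C.

|E| ≈ 4.35×10^6 V/m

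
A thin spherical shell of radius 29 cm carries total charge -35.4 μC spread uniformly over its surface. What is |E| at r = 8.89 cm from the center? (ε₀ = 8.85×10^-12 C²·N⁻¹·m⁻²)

E = 0 (no enclosed charge)

By spherical symmetry E is radial; choose a Gaussian sphere of radius r = 8.89 cm (inside the shell, r < 29 cm).
All the charge is outside the Gaussian surface: Q_enc = 0, hence E = 0 everywhere inside the shell.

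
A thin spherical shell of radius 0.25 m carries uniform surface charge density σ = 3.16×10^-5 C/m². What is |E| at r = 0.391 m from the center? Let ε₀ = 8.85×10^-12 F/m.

Take a concentric spherical Gaussian surface of radius r = 0.391 m (r > 0.25 m).
The entire shell is enclosed: Q_enc = σ·4πR² = (3.16e-5)·4π·(0.25)² = 2.482×10^-5 C.
Since E is radial and uniform over the Gaussian sphere, Φ = E·4πr² = Q_enc/ε₀.
E = |Q_enc|/(4πε₀r²) = (2.482e-5)/(4π·8.85×10^-12·(0.391)²) = 1.46×10^6 N/C.

|E| = 1.46×10^6 N/C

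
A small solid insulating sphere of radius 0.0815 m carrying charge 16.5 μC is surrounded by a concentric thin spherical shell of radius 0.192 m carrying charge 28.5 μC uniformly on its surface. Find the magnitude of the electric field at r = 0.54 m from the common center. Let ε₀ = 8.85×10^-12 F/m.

1.39×10^6 N/C

Take a concentric spherical Gaussian surface of radius r = 0.54 m (r > 0.192 m, enclosing both).
Q_enc = (16.5 μC) + (28.5 μC) = 4.50×10^-5 C.
Gauss's law: E·4πr² = Q_enc/ε₀.
E = |Q_enc|/(4πε₀r²) = (4.50×10^-5)/(4π·8.85×10^-12·(0.54)²) = 1.39×10^6 N/C.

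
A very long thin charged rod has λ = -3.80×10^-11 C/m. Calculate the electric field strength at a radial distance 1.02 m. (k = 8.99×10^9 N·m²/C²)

|E| = 0.67 N/C

Choose a coaxial cylinder of radius r = 1.02 m (arbitrary length L) as the Gaussian surface.
Q_enc = λL, so λ_enc = -3.80e-11 C/m.
Since E is radial and uniform over the curved surface, Φ = E·2πrL = Q_enc/ε₀ = λ_enc L/ε₀.
E = 2k|λ_enc|/r = 2(8.99×10^9)(3.80e-11)/(1.02) = 0.67 N/C.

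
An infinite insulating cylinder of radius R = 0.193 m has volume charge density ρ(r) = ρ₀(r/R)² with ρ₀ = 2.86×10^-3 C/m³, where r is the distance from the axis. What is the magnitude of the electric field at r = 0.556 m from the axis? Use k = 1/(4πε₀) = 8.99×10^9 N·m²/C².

Coaxial Gaussian cylinder, radius r = 0.556 m, length L (r > R, full charge per length enclosed).
λ_enc = 2π ∫₀^R ρ₀(r'/R)^2 r' dr' = 2πρ₀R²/4 = 1.673e-4 C/m.
Applying ∮E·dA = Q_enc/ε₀ with the end caps contributing no flux:
E = 2k|λ_enc|/r = 2(8.99×10^9)(1.673×10^-4)/(0.556) = 5.41×10^6 N/C.

5.41e6 N/C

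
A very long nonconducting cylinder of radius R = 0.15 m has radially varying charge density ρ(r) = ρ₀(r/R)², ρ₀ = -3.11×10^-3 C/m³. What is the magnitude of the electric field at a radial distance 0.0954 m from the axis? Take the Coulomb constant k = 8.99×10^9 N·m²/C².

|E| = 3.39×10^6 V/m

Choose a coaxial cylinder of radius r = 0.0954 m (arbitrary length L) as the Gaussian surface (r < R).
λ_enc = ∫₀^r ρ(r')·2πr' dr' = (2πρ₀/R²)·r^4/4 = -1.798e-5 C/m.
By Gauss's law (flux through the curved wall only), E·2πrL = λ_enc L/ε₀.
E = 2k|λ_enc|/r = 2(8.99×10^9)(1.798×10^-5)/(0.0954) = 3.39×10^6 N/C.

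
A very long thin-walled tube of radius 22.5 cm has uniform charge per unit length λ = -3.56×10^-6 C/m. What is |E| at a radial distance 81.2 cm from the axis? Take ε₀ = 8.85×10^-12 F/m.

|E| ≈ 7.88×10^4 V/m

Coaxial Gaussian cylinder, radius r = 81.2 cm, length L (r > 22.5 cm).
The full line charge is enclosed: λ_enc = -3.56e-6 C/m.
By Gauss's law (flux through the curved wall only), E·2πrL = λ_enc L/ε₀.
E = |λ_enc|/(2πε₀r) = (3.56e-6)/(2π·8.85×10^-12·0.812) = 7.88e4 N/C.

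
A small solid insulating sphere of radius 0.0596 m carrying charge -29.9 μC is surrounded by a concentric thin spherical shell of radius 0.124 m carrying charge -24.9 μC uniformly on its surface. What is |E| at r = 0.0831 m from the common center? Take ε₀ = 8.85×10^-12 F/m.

Use a concentric Gaussian sphere at r = 0.0831 m (between the bodies, 0.0596 m < r < 0.124 m).
Only the inner charge is enclosed; the outer shell contributes nothing inside itself. Q_enc = -29.9 μC = -2.99e-5 C.
Gauss's law: E·4πr² = Q_enc/ε₀.
E = |Q_enc|/(4πε₀r²) = (2.99×10^-5)/(4π·8.85×10^-12·(0.0831)²) = 3.89×10^7 N/C.

E = 3.89e7 N/C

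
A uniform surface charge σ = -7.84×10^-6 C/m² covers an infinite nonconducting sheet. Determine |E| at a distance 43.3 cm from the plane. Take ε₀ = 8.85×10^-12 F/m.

By planar symmetry E is perpendicular to the sheet and uniform; use a Gaussian pillbox with flat faces of area A on each side of the sheet.
Only the two end caps contribute flux: Φ = 2EA. With Q_enc = σA, Gauss's law gives E = |σ|/(2ε₀).
E = |σ|/(2ε₀) = (7.84e-6)/(2·8.85×10^-12) = 4.43×10^5 N/C.

E ≈ 4.43×10^5 N/C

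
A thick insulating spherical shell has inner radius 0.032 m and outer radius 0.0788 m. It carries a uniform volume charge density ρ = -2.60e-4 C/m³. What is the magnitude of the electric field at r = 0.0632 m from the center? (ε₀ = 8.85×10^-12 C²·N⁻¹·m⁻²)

|E| = 5.39e5 V/m

Symmetry ⇒ E = E(r) r̂. Gaussian sphere of radius r = 0.0632 m (within the shell material, 0.032 m < r < 0.0788 m).
Enclosed charge is the volume from a to r: Q_enc = (4π/3)ρ(r³ − a³) = -2.392×10^-7 C.
Gauss's law: E·4πr² = Q_enc/ε₀.
E = |Q_enc|/(4πε₀r²) = (2.392×10^-7)/(4π·8.85×10^-12·(0.0632)²) = 5.39×10^5 N/C.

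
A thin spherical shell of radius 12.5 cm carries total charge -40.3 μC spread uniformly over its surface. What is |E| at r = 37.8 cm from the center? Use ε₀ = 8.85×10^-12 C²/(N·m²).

Symmetry ⇒ E = E(r) r̂. Gaussian sphere of radius r = 37.8 cm (r > 12.5 cm).
The entire shell is enclosed: Q_enc = -4.03×10^-5 C.
Gauss's law: E·4πr² = Q_enc/ε₀.
E = |Q_enc|/(4πε₀r²) = (4.03×10^-5)/(4π·8.85×10^-12·(0.378)²) = 2.54e6 N/C.

|E| ≈ 2.54×10^6 N/C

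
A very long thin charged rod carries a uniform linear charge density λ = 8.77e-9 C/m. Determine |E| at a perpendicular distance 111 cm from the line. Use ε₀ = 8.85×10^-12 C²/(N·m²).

142 N/C

Choose a coaxial cylinder of radius r = 111 cm (arbitrary length L) as the Gaussian surface.
Q_enc = λL, so λ_enc = 8.77×10^-9 C/m.
Since E is radial and uniform over the curved surface, Φ = E·2πrL = Q_enc/ε₀ = λ_enc L/ε₀.
E = |λ_enc|/(2πε₀r) = (8.77×10^-9)/(2π·8.85×10^-12·1.11) = 142 N/C.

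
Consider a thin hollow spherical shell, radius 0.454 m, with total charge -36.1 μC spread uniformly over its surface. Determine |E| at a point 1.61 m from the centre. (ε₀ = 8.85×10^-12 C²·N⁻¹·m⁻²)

|E| = 1.25×10^5 V/m

Take a concentric spherical Gaussian surface of radius r = 1.61 m (r > 0.454 m).
The entire shell is enclosed: Q_enc = -3.61e-5 C.
Applying ∮E·dA = Q_enc/ε₀ with Φ = E(4πr²):
E = |Q_enc|/(4πε₀r²) = (3.61e-5)/(4π·8.85×10^-12·(1.61)²) = 1.25×10^5 N/C.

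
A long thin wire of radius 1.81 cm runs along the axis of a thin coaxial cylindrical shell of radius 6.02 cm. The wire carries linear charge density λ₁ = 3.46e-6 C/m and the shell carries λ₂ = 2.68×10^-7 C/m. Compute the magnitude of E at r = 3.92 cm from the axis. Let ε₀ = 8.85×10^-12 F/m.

Coaxial Gaussian cylinder, radius r = 3.92 cm, length L (between the conductors, 1.81 cm < r < 6.02 cm).
The shell at 6.02 cm lies outside the Gaussian surface, so λ_enc = λ₁ = 3.46×10^-6 C/m.
Gauss's law: E·2πrL = λ_enc L/ε₀.
E = |λ_enc|/(2πε₀r) = (3.46e-6)/(2π·8.85×10^-12·0.0392) = 1.59e6 N/C.

1.59×10^6 N/C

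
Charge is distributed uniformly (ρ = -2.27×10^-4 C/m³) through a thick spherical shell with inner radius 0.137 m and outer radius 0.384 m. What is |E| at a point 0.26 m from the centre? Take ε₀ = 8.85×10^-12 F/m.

E ≈ 1.90e6 N/C

By spherical symmetry E is radial; choose a Gaussian sphere of radius r = 0.26 m (within the shell material, 0.137 m < r < 0.384 m).
Enclosed charge is the volume from a to r: Q_enc = (4π/3)ρ(r³ − a³) = -1.427e-5 C.
By Gauss's law, ∮E·dA = E·4πr² = Q_enc/ε₀.
E = |Q_enc|/(4πε₀r²) = (1.427e-5)/(4π·8.85×10^-12·(0.26)²) = 1.90×10^6 N/C.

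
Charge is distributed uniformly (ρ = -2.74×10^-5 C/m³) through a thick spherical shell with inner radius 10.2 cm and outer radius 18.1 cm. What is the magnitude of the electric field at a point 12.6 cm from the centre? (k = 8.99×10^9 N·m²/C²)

Use a concentric Gaussian sphere at r = 12.6 cm (within the shell material, 10.2 cm < r < 18.1 cm).
Enclosed charge is the volume from a to r: Q_enc = (4π/3)ρ(r³ − a³) = -1.078e-7 C.
Gauss's law: E·4πr² = Q_enc/ε₀.
E = k|Q_enc|/r² = (8.99×10^9)(1.078e-7)/(0.126)² = 6.10e4 N/C.

|E| ≈ 6.10×10^4 N/C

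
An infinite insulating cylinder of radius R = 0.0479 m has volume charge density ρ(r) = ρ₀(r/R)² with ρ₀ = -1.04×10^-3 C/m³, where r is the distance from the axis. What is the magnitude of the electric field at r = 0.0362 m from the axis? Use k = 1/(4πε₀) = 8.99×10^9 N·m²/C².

6.07e5 N/C

By cylindrical symmetry E is radial; use a coaxial Gaussian cylinder of radius 0.0362 m and length L (r < R).
λ_enc = ∫₀^r ρ(r')·2πr' dr' = (2πρ₀/R²)·r^4/4 = -1.223e-6 C/m.
By Gauss's law (flux through the curved wall only), E·2πrL = λ_enc L/ε₀.
E = 2k|λ_enc|/r = 2(8.99×10^9)(1.223×10^-6)/(0.0362) = 6.07e5 N/C.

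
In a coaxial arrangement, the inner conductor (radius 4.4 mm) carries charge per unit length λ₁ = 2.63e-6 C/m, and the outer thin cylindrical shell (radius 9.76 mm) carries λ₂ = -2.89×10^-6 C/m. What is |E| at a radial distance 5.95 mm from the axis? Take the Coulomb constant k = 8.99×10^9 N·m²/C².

E = 7.95×10^6 V/m

Choose a coaxial cylinder of radius r = 5.95 mm (arbitrary length L) as the Gaussian surface (between the conductors, 4.4 mm < r < 9.76 mm).
Only the inner wire is enclosed; the outer shell contributes nothing inside itself. λ_enc = λ₁ = 2.63e-6 C/m.
By Gauss's law (flux through the curved wall only), E·2πrL = λ_enc L/ε₀.
E = 2k|λ_enc|/r = 2(8.99×10^9)(2.63×10^-6)/(0.00595) = 7.95×10^6 N/C.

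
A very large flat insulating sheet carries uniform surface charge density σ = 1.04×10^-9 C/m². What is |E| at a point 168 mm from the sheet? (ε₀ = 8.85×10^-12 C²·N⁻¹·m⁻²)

|E| ≈ 58.8 N/C

By planar symmetry E is perpendicular to the sheet and uniform; use a Gaussian pillbox with flat faces of area A on each side of the sheet.
Flux Φ = 2EA and Q_enc = σA, so 2EA = σA/ε₀ ⇒ E = |σ|/(2ε₀), independent of distance.
E = |σ|/(2ε₀) = (1.04×10^-9)/(2·8.85×10^-12) = 58.8 N/C.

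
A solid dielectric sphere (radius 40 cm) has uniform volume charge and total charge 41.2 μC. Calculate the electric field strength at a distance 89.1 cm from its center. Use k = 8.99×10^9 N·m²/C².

|E| = 4.67×10^5 N/C

By spherical symmetry E is radial; choose a Gaussian sphere of radius r = 89.1 cm (r > R, so the entire charge is enclosed).
Q_enc = 41.2 μC = 4.12×10^-5 C.
Since E is radial and uniform over the Gaussian sphere, Φ = E·4πr² = Q_enc/ε₀.
E = k|Q_enc|/r² = (8.99×10^9)(4.12e-5)/(0.891)² = 4.67×10^5 N/C.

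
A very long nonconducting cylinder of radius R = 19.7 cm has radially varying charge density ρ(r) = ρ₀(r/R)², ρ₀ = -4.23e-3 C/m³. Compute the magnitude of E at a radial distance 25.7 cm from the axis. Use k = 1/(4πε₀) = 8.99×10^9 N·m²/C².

By cylindrical symmetry E is radial; use a coaxial Gaussian cylinder of radius 25.7 cm and length L (r > R, full charge per length enclosed).
λ_enc = 2π ∫₀^R ρ₀(r'/R)^2 r' dr' = 2πρ₀R²/4 = -2.579×10^-4 C/m.
Applying ∮E·dA = Q_enc/ε₀ with the end caps contributing no flux:
E = 2k|λ_enc|/r = 2(8.99×10^9)(2.579×10^-4)/(0.257) = 1.80×10^7 N/C.

E ≈ 1.80×10^7 N/C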